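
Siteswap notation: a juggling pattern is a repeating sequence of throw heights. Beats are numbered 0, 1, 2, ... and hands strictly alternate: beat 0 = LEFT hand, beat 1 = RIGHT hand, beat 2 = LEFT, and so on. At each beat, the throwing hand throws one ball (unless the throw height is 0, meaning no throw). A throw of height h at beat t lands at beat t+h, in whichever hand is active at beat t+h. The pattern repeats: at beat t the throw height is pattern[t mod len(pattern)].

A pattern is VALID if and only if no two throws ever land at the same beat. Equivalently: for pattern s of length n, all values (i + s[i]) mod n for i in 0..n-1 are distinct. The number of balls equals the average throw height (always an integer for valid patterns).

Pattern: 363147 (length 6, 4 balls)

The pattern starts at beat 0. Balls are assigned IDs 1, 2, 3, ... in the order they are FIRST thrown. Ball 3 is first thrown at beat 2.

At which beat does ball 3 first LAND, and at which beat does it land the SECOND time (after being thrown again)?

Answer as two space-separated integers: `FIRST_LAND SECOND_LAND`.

Beat 0 (L): throw ball1 h=3 -> lands@3:R; in-air after throw: [b1@3:R]
Beat 1 (R): throw ball2 h=6 -> lands@7:R; in-air after throw: [b1@3:R b2@7:R]
Beat 2 (L): throw ball3 h=3 -> lands@5:R; in-air after throw: [b1@3:R b3@5:R b2@7:R]
Beat 3 (R): throw ball1 h=1 -> lands@4:L; in-air after throw: [b1@4:L b3@5:R b2@7:R]
Beat 4 (L): throw ball1 h=4 -> lands@8:L; in-air after throw: [b3@5:R b2@7:R b1@8:L]
Beat 5 (R): throw ball3 h=7 -> lands@12:L; in-air after throw: [b2@7:R b1@8:L b3@12:L]
Beat 6 (L): throw ball4 h=3 -> lands@9:R; in-air after throw: [b2@7:R b1@8:L b4@9:R b3@12:L]
Beat 7 (R): throw ball2 h=6 -> lands@13:R; in-air after throw: [b1@8:L b4@9:R b3@12:L b2@13:R]
Beat 8 (L): throw ball1 h=3 -> lands@11:R; in-air after throw: [b4@9:R b1@11:R b3@12:L b2@13:R]
Beat 9 (R): throw ball4 h=1 -> lands@10:L; in-air after throw: [b4@10:L b1@11:R b3@12:L b2@13:R]
Beat 10 (L): throw ball4 h=4 -> lands@14:L; in-air after throw: [b1@11:R b3@12:L b2@13:R b4@14:L]
Beat 11 (R): throw ball1 h=7 -> lands@18:L; in-air after throw: [b3@12:L b2@13:R b4@14:L b1@18:L]
Beat 12 (L): throw ball3 h=3 -> lands@15:R; in-air after throw: [b2@13:R b4@14:L b3@15:R b1@18:L]
Ball 3: thrown@2 h=3 -> first land @5; rethrown@5 h=7 -> second land @12

Answer: 5 12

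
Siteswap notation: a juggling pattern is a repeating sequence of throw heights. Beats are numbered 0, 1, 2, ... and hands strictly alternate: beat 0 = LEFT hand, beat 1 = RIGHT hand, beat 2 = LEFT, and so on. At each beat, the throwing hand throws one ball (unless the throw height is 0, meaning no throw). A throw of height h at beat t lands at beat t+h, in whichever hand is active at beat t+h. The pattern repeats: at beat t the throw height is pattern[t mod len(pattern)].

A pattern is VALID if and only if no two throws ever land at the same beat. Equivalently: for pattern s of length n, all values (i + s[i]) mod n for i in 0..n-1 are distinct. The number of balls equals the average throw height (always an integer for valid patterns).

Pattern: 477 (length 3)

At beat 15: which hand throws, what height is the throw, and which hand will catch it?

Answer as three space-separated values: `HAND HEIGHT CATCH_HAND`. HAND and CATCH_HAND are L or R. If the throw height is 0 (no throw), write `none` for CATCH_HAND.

Beat 15: 15 mod 2 = 1, so hand = R
Throw height = pattern[15 mod 3] = pattern[0] = 4
Lands at beat 15+4=19, 19 mod 2 = 1, so catch hand = R

Answer: R 4 R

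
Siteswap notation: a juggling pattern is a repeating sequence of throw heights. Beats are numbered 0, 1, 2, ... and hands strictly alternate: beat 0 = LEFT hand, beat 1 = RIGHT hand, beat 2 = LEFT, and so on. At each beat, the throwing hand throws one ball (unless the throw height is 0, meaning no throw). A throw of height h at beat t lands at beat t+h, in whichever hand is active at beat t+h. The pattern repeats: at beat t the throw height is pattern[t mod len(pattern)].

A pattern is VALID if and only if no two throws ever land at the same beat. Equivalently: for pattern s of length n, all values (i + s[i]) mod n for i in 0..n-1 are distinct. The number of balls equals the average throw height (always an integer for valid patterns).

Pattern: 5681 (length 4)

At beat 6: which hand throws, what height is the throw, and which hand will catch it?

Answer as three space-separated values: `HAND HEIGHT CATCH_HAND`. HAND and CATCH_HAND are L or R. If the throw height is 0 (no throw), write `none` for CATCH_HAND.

Beat 6: 6 mod 2 = 0, so hand = L
Throw height = pattern[6 mod 4] = pattern[2] = 8
Lands at beat 6+8=14, 14 mod 2 = 0, so catch hand = L

Answer: L 8 L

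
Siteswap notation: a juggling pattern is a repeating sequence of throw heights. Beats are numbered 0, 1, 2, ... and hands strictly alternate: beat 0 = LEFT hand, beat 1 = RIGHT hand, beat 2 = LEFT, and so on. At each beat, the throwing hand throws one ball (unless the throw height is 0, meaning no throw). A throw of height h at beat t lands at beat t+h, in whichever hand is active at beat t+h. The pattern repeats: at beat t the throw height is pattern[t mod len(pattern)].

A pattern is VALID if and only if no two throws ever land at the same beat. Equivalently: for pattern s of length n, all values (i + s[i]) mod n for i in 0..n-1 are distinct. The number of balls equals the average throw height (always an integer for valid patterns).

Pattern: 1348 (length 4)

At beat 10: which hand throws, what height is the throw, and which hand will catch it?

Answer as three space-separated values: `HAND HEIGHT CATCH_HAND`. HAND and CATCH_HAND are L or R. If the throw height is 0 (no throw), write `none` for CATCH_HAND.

Answer: L 4 L

Derivation:
Beat 10: 10 mod 2 = 0, so hand = L
Throw height = pattern[10 mod 4] = pattern[2] = 4
Lands at beat 10+4=14, 14 mod 2 = 0, so catch hand = L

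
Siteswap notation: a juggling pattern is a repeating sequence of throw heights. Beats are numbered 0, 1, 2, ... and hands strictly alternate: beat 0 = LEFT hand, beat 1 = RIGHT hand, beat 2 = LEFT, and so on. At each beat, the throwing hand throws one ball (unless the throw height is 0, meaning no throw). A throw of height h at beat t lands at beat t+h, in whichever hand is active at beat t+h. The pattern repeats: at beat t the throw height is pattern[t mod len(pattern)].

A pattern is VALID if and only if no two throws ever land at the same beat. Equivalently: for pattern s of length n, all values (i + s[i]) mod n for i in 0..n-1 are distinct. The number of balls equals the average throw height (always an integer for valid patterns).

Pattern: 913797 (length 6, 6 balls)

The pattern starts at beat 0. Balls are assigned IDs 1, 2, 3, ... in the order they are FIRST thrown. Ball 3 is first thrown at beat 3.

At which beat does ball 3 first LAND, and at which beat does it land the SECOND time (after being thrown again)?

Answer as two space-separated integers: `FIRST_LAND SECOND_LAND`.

Answer: 10 19

Derivation:
Beat 0 (L): throw ball1 h=9 -> lands@9:R; in-air after throw: [b1@9:R]
Beat 1 (R): throw ball2 h=1 -> lands@2:L; in-air after throw: [b2@2:L b1@9:R]
Beat 2 (L): throw ball2 h=3 -> lands@5:R; in-air after throw: [b2@5:R b1@9:R]
Beat 3 (R): throw ball3 h=7 -> lands@10:L; in-air after throw: [b2@5:R b1@9:R b3@10:L]
Beat 4 (L): throw ball4 h=9 -> lands@13:R; in-air after throw: [b2@5:R b1@9:R b3@10:L b4@13:R]
Beat 5 (R): throw ball2 h=7 -> lands@12:L; in-air after throw: [b1@9:R b3@10:L b2@12:L b4@13:R]
Beat 6 (L): throw ball5 h=9 -> lands@15:R; in-air after throw: [b1@9:R b3@10:L b2@12:L b4@13:R b5@15:R]
Beat 7 (R): throw ball6 h=1 -> lands@8:L; in-air after throw: [b6@8:L b1@9:R b3@10:L b2@12:L b4@13:R b5@15:R]
Beat 8 (L): throw ball6 h=3 -> lands@11:R; in-air after throw: [b1@9:R b3@10:L b6@11:R b2@12:L b4@13:R b5@15:R]
Beat 9 (R): throw ball1 h=7 -> lands@16:L; in-air after throw: [b3@10:L b6@11:R b2@12:L b4@13:R b5@15:R b1@16:L]
Beat 10 (L): throw ball3 h=9 -> lands@19:R; in-air after throw: [b6@11:R b2@12:L b4@13:R b5@15:R b1@16:L b3@19:R]
Beat 11 (R): throw ball6 h=7 -> lands@18:L; in-air after throw: [b2@12:L b4@13:R b5@15:R b1@16:L b6@18:L b3@19:R]
Beat 12 (L): throw ball2 h=9 -> lands@21:R; in-air after throw: [b4@13:R b5@15:R b1@16:L b6@18:L b3@19:R b2@21:R]
Beat 13 (R): throw ball4 h=1 -> lands@14:L; in-air after throw: [b4@14:L b5@15:R b1@16:L b6@18:L b3@19:R b2@21:R]
Beat 14 (L): throw ball4 h=3 -> lands@17:R; in-air after throw: [b5@15:R b1@16:L b4@17:R b6@18:L b3@19:R b2@21:R]
Ball 3: thrown@3 h=7 -> first land @10; rethrown@10 h=9 -> second land @19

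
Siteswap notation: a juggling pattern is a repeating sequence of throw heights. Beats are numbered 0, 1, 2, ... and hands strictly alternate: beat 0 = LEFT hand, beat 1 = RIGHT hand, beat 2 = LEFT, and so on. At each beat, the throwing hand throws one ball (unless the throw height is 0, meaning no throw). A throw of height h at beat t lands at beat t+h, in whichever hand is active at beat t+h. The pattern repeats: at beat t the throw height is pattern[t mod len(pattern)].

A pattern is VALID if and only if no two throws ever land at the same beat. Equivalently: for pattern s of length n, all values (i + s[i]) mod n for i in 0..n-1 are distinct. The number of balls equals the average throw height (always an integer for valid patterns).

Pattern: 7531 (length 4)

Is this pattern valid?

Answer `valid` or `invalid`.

i=0: (i + s[i]) mod n = (0 + 7) mod 4 = 3
i=1: (i + s[i]) mod n = (1 + 5) mod 4 = 2
i=2: (i + s[i]) mod n = (2 + 3) mod 4 = 1
i=3: (i + s[i]) mod n = (3 + 1) mod 4 = 0
Residues: [3, 2, 1, 0], distinct: True

Answer: valid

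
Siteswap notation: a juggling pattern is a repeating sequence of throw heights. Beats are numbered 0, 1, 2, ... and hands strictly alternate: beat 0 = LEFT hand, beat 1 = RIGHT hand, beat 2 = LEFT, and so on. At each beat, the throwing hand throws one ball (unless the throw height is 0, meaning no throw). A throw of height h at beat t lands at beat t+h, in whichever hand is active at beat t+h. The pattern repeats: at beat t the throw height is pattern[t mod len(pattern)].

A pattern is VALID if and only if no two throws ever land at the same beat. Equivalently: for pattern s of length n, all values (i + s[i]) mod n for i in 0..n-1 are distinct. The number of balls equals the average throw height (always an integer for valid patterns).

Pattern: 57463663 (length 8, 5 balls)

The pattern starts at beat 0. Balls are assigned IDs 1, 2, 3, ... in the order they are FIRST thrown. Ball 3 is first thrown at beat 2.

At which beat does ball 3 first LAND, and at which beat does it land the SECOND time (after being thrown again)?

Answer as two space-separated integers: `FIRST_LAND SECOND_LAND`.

Answer: 6 12

Derivation:
Beat 0 (L): throw ball1 h=5 -> lands@5:R; in-air after throw: [b1@5:R]
Beat 1 (R): throw ball2 h=7 -> lands@8:L; in-air after throw: [b1@5:R b2@8:L]
Beat 2 (L): throw ball3 h=4 -> lands@6:L; in-air after throw: [b1@5:R b3@6:L b2@8:L]
Beat 3 (R): throw ball4 h=6 -> lands@9:R; in-air after throw: [b1@5:R b3@6:L b2@8:L b4@9:R]
Beat 4 (L): throw ball5 h=3 -> lands@7:R; in-air after throw: [b1@5:R b3@6:L b5@7:R b2@8:L b4@9:R]
Beat 5 (R): throw ball1 h=6 -> lands@11:R; in-air after throw: [b3@6:L b5@7:R b2@8:L b4@9:R b1@11:R]
Beat 6 (L): throw ball3 h=6 -> lands@12:L; in-air after throw: [b5@7:R b2@8:L b4@9:R b1@11:R b3@12:L]
Beat 7 (R): throw ball5 h=3 -> lands@10:L; in-air after throw: [b2@8:L b4@9:R b5@10:L b1@11:R b3@12:L]
Beat 8 (L): throw ball2 h=5 -> lands@13:R; in-air after throw: [b4@9:R b5@10:L b1@11:R b3@12:L b2@13:R]
Beat 9 (R): throw ball4 h=7 -> lands@16:L; in-air after throw: [b5@10:L b1@11:R b3@12:L b2@13:R b4@16:L]
Beat 10 (L): throw ball5 h=4 -> lands@14:L; in-air after throw: [b1@11:R b3@12:L b2@13:R b5@14:L b4@16:L]
Beat 11 (R): throw ball1 h=6 -> lands@17:R; in-air after throw: [b3@12:L b2@13:R b5@14:L b4@16:L b1@17:R]
Beat 12 (L): throw ball3 h=3 -> lands@15:R; in-air after throw: [b2@13:R b5@14:L b3@15:R b4@16:L b1@17:R]
Ball 3: thrown@2 h=4 -> first land @6; rethrown@6 h=6 -> second land @12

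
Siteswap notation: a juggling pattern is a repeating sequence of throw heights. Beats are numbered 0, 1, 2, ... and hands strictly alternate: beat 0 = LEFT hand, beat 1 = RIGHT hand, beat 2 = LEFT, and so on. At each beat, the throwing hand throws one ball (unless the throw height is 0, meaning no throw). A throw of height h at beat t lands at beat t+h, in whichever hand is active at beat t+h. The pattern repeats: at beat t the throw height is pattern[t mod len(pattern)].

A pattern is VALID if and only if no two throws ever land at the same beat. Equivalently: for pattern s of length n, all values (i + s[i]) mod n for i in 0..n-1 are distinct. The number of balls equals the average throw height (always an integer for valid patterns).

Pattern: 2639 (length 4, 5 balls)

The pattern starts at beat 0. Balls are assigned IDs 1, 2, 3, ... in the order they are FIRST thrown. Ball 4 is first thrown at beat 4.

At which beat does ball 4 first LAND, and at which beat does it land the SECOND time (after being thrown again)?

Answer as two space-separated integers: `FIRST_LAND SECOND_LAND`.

Answer: 6 9

Derivation:
Beat 0 (L): throw ball1 h=2 -> lands@2:L; in-air after throw: [b1@2:L]
Beat 1 (R): throw ball2 h=6 -> lands@7:R; in-air after throw: [b1@2:L b2@7:R]
Beat 2 (L): throw ball1 h=3 -> lands@5:R; in-air after throw: [b1@5:R b2@7:R]
Beat 3 (R): throw ball3 h=9 -> lands@12:L; in-air after throw: [b1@5:R b2@7:R b3@12:L]
Beat 4 (L): throw ball4 h=2 -> lands@6:L; in-air after throw: [b1@5:R b4@6:L b2@7:R b3@12:L]
Beat 5 (R): throw ball1 h=6 -> lands@11:R; in-air after throw: [b4@6:L b2@7:R b1@11:R b3@12:L]
Beat 6 (L): throw ball4 h=3 -> lands@9:R; in-air after throw: [b2@7:R b4@9:R b1@11:R b3@12:L]
Beat 7 (R): throw ball2 h=9 -> lands@16:L; in-air after throw: [b4@9:R b1@11:R b3@12:L b2@16:L]
Beat 8 (L): throw ball5 h=2 -> lands@10:L; in-air after throw: [b4@9:R b5@10:L b1@11:R b3@12:L b2@16:L]
Beat 9 (R): throw ball4 h=6 -> lands@15:R; in-air after throw: [b5@10:L b1@11:R b3@12:L b4@15:R b2@16:L]
Ball 4: thrown@4 h=2 -> first land @6; rethrown@6 h=3 -> second land @9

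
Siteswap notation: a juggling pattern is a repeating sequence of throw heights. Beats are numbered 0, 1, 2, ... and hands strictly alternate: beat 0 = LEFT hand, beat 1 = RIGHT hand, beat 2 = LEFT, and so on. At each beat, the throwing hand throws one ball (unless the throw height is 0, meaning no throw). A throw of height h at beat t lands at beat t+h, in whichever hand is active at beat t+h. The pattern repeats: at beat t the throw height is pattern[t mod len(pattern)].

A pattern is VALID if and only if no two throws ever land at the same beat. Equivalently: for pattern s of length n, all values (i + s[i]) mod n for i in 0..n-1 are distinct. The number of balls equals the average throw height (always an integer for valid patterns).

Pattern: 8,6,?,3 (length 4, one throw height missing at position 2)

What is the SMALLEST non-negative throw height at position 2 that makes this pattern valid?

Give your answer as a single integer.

i=0: (0 + 8) mod 4 = 0
i=1: (1 + 6) mod 4 = 3
i=2: s[i]=? (unknown)
i=3: (3 + 3) mod 4 = 2
Known residues: [0, 2, 3]; need a permutation of 0..3, so missing residue r = 1
Need (2 + s) mod 4 = 1; smallest s = (1 - 2) mod 4 = 3

Answer: 3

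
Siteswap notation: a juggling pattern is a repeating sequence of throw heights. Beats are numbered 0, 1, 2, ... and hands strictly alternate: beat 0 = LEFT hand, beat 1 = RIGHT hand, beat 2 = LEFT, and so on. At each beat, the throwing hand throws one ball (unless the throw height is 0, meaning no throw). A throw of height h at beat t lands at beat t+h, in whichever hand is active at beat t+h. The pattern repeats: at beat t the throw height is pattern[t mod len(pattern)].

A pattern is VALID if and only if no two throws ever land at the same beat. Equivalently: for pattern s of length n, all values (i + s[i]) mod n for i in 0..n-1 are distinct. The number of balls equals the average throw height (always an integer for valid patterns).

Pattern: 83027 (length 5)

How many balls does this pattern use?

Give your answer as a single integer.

Answer: 4

Derivation:
Pattern = [8, 3, 0, 2, 7], length n = 5
  position 0: throw height = 8, running sum = 8
  position 1: throw height = 3, running sum = 11
  position 2: throw height = 0, running sum = 11
  position 3: throw height = 2, running sum = 13
  position 4: throw height = 7, running sum = 20
Total sum = 20; balls = sum / n = 20 / 5 = 4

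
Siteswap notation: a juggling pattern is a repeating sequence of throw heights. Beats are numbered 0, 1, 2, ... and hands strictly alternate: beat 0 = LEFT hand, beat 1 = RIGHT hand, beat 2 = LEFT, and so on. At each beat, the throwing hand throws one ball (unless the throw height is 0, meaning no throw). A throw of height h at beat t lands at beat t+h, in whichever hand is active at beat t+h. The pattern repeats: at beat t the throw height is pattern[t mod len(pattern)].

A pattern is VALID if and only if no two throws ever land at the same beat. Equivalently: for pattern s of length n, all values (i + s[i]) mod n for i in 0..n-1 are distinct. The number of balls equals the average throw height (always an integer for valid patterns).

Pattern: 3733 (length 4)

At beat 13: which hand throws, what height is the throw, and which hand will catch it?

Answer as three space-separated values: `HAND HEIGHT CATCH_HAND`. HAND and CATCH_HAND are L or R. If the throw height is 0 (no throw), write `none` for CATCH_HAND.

Answer: R 7 L

Derivation:
Beat 13: 13 mod 2 = 1, so hand = R
Throw height = pattern[13 mod 4] = pattern[1] = 7
Lands at beat 13+7=20, 20 mod 2 = 0, so catch hand = L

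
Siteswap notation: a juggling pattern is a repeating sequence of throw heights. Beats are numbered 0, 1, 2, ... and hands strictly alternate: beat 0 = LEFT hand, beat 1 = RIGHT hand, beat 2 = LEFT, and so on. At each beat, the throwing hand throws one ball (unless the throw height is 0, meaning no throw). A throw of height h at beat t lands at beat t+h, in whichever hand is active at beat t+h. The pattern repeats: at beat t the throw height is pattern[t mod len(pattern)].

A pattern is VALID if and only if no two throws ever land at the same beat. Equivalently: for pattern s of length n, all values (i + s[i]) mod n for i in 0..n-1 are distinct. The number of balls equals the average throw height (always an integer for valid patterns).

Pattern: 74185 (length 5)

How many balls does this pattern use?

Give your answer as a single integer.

Answer: 5

Derivation:
Pattern = [7, 4, 1, 8, 5], length n = 5
  position 0: throw height = 7, running sum = 7
  position 1: throw height = 4, running sum = 11
  position 2: throw height = 1, running sum = 12
  position 3: throw height = 8, running sum = 20
  position 4: throw height = 5, running sum = 25
Total sum = 25; balls = sum / n = 25 / 5 = 5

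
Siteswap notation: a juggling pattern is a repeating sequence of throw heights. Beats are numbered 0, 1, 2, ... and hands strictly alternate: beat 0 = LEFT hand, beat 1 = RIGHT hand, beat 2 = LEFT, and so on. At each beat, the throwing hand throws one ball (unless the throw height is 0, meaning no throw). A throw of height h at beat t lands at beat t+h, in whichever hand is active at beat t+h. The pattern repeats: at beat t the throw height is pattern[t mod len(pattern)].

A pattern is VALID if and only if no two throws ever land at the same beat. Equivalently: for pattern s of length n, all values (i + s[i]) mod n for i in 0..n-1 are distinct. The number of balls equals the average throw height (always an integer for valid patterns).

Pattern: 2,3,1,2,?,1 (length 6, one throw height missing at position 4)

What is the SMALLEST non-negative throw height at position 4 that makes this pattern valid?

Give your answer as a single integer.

i=0: (0 + 2) mod 6 = 2
i=1: (1 + 3) mod 6 = 4
i=2: (2 + 1) mod 6 = 3
i=3: (3 + 2) mod 6 = 5
i=4: s[i]=? (unknown)
i=5: (5 + 1) mod 6 = 0
Known residues: [0, 2, 3, 4, 5]; need a permutation of 0..5, so missing residue r = 1
Need (4 + s) mod 6 = 1; smallest s = (1 - 4) mod 6 = 3

Answer: 3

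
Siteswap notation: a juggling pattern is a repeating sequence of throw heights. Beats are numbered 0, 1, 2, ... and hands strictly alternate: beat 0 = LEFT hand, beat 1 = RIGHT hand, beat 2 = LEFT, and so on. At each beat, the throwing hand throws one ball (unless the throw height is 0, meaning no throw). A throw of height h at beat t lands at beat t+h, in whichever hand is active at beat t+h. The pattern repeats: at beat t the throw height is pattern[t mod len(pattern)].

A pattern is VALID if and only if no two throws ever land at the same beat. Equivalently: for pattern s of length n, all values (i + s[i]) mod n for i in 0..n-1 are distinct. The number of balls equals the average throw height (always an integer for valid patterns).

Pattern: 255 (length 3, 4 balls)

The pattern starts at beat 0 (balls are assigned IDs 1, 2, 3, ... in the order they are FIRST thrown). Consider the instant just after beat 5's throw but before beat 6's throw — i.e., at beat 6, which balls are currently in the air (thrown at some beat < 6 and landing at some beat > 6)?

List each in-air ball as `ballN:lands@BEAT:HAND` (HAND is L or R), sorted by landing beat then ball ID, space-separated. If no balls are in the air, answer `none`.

Answer: ball1:lands@7:R ball4:lands@9:R ball3:lands@10:L

Derivation:
Beat 0 (L): throw ball1 h=2 -> lands@2:L; in-air after throw: [b1@2:L]
Beat 1 (R): throw ball2 h=5 -> lands@6:L; in-air after throw: [b1@2:L b2@6:L]
Beat 2 (L): throw ball1 h=5 -> lands@7:R; in-air after throw: [b2@6:L b1@7:R]
Beat 3 (R): throw ball3 h=2 -> lands@5:R; in-air after throw: [b3@5:R b2@6:L b1@7:R]
Beat 4 (L): throw ball4 h=5 -> lands@9:R; in-air after throw: [b3@5:R b2@6:L b1@7:R b4@9:R]
Beat 5 (R): throw ball3 h=5 -> lands@10:L; in-air after throw: [b2@6:L b1@7:R b4@9:R b3@10:L]
Beat 6 (L): throw ball2 h=2 -> lands@8:L; in-air after throw: [b1@7:R b2@8:L b4@9:R b3@10:L]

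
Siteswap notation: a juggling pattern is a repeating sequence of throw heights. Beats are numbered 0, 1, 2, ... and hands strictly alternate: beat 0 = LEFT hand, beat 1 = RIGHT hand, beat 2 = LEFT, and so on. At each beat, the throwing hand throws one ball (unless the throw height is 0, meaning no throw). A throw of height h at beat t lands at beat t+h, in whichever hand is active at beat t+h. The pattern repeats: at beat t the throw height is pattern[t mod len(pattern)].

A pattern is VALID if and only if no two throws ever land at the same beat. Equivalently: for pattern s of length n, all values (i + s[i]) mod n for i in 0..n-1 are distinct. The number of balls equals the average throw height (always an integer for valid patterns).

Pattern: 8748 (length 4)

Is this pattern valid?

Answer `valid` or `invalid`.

Answer: invalid

Derivation:
i=0: (i + s[i]) mod n = (0 + 8) mod 4 = 0
i=1: (i + s[i]) mod n = (1 + 7) mod 4 = 0
i=2: (i + s[i]) mod n = (2 + 4) mod 4 = 2
i=3: (i + s[i]) mod n = (3 + 8) mod 4 = 3
Residues: [0, 0, 2, 3], distinct: False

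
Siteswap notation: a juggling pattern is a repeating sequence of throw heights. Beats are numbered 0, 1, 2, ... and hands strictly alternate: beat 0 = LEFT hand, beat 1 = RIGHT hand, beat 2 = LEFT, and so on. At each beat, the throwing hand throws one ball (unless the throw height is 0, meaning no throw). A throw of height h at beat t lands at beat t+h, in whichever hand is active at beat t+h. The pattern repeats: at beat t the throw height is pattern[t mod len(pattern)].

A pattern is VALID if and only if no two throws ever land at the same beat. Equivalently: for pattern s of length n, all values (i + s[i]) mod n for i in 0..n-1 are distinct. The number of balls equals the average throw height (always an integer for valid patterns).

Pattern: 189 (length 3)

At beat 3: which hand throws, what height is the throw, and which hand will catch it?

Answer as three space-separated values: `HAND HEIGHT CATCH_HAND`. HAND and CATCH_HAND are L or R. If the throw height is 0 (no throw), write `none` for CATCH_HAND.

Answer: R 1 L

Derivation:
Beat 3: 3 mod 2 = 1, so hand = R
Throw height = pattern[3 mod 3] = pattern[0] = 1
Lands at beat 3+1=4, 4 mod 2 = 0, so catch hand = L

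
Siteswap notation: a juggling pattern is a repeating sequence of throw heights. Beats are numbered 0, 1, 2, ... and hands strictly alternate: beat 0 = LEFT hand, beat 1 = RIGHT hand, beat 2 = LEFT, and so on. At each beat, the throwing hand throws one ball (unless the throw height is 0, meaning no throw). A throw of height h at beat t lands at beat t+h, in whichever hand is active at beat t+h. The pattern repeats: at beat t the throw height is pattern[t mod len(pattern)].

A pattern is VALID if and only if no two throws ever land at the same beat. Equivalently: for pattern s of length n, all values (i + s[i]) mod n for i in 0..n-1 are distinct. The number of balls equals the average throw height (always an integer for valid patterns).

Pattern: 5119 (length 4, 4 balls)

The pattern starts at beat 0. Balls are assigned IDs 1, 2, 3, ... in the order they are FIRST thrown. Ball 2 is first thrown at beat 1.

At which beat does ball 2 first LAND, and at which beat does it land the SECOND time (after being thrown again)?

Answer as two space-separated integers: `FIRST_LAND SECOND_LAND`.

Beat 0 (L): throw ball1 h=5 -> lands@5:R; in-air after throw: [b1@5:R]
Beat 1 (R): throw ball2 h=1 -> lands@2:L; in-air after throw: [b2@2:L b1@5:R]
Beat 2 (L): throw ball2 h=1 -> lands@3:R; in-air after throw: [b2@3:R b1@5:R]
Beat 3 (R): throw ball2 h=9 -> lands@12:L; in-air after throw: [b1@5:R b2@12:L]
Ball 2: thrown@1 h=1 -> first land @2; rethrown@2 h=1 -> second land @3

Answer: 2 3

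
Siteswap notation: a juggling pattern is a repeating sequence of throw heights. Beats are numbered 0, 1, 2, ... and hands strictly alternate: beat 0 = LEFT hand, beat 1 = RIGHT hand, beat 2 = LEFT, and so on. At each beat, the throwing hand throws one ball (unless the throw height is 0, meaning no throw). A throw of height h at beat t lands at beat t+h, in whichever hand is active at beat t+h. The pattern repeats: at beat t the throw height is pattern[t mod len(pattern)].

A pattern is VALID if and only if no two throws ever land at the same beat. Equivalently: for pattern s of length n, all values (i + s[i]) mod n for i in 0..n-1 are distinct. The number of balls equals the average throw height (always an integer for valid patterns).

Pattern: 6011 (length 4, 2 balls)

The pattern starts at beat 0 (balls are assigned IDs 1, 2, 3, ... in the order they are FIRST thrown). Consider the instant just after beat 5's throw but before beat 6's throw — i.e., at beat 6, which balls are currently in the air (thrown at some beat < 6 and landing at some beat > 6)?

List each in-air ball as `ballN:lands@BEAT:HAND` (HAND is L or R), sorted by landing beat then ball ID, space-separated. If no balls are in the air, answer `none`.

Answer: ball2:lands@10:L

Derivation:
Beat 0 (L): throw ball1 h=6 -> lands@6:L; in-air after throw: [b1@6:L]
Beat 2 (L): throw ball2 h=1 -> lands@3:R; in-air after throw: [b2@3:R b1@6:L]
Beat 3 (R): throw ball2 h=1 -> lands@4:L; in-air after throw: [b2@4:L b1@6:L]
Beat 4 (L): throw ball2 h=6 -> lands@10:L; in-air after throw: [b1@6:L b2@10:L]
Beat 6 (L): throw ball1 h=1 -> lands@7:R; in-air after throw: [b1@7:R b2@10:L]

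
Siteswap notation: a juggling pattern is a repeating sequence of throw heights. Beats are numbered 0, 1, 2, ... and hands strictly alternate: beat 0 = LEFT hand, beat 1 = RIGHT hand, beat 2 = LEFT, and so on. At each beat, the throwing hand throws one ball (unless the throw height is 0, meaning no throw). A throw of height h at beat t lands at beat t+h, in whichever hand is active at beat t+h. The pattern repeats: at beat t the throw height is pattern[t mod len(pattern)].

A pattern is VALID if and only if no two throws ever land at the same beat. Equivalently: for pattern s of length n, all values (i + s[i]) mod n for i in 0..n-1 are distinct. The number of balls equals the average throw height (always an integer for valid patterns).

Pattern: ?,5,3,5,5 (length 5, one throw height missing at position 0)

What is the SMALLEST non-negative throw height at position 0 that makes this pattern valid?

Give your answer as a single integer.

i=0: s[i]=? (unknown)
i=1: (1 + 5) mod 5 = 1
i=2: (2 + 3) mod 5 = 0
i=3: (3 + 5) mod 5 = 3
i=4: (4 + 5) mod 5 = 4
Known residues: [0, 1, 3, 4]; need a permutation of 0..4, so missing residue r = 2
Need (0 + s) mod 5 = 2; smallest s = (2 - 0) mod 5 = 2

Answer: 2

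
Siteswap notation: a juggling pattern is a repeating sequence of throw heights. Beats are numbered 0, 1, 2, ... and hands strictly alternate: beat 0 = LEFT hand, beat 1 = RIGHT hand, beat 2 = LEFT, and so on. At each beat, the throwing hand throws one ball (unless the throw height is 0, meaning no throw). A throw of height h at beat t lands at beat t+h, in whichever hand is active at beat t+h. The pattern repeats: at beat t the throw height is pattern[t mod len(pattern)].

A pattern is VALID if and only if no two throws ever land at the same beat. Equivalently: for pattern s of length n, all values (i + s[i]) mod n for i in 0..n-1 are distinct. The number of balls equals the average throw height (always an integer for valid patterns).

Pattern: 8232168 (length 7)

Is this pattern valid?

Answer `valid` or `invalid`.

i=0: (i + s[i]) mod n = (0 + 8) mod 7 = 1
i=1: (i + s[i]) mod n = (1 + 2) mod 7 = 3
i=2: (i + s[i]) mod n = (2 + 3) mod 7 = 5
i=3: (i + s[i]) mod n = (3 + 2) mod 7 = 5
i=4: (i + s[i]) mod n = (4 + 1) mod 7 = 5
i=5: (i + s[i]) mod n = (5 + 6) mod 7 = 4
i=6: (i + s[i]) mod n = (6 + 8) mod 7 = 0
Residues: [1, 3, 5, 5, 5, 4, 0], distinct: False

Answer: invalid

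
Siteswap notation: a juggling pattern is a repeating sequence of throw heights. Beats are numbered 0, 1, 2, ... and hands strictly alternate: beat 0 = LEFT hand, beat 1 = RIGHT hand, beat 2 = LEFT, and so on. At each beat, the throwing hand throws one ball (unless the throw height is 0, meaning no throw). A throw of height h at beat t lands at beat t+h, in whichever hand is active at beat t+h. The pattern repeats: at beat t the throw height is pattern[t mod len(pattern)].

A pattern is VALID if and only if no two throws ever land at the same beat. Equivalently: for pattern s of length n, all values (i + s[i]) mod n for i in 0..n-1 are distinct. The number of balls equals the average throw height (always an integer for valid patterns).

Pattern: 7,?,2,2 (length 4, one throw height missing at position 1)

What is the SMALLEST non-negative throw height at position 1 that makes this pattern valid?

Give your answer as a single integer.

i=0: (0 + 7) mod 4 = 3
i=1: s[i]=? (unknown)
i=2: (2 + 2) mod 4 = 0
i=3: (3 + 2) mod 4 = 1
Known residues: [0, 1, 3]; need a permutation of 0..3, so missing residue r = 2
Need (1 + s) mod 4 = 2; smallest s = (2 - 1) mod 4 = 1

Answer: 1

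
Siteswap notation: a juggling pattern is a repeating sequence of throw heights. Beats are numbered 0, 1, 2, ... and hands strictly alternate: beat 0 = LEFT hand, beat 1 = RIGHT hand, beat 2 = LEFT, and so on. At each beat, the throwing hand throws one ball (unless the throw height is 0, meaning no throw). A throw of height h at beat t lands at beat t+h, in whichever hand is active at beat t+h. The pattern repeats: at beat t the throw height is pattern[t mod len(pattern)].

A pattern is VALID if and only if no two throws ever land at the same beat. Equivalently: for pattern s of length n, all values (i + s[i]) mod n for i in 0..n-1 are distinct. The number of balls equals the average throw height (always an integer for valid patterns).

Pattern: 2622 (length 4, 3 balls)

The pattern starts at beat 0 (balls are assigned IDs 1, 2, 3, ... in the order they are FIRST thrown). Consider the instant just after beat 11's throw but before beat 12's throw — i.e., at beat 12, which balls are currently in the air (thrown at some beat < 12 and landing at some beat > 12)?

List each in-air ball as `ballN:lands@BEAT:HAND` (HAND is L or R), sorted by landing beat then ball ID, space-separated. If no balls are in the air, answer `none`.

Beat 0 (L): throw ball1 h=2 -> lands@2:L; in-air after throw: [b1@2:L]
Beat 1 (R): throw ball2 h=6 -> lands@7:R; in-air after throw: [b1@2:L b2@7:R]
Beat 2 (L): throw ball1 h=2 -> lands@4:L; in-air after throw: [b1@4:L b2@7:R]
Beat 3 (R): throw ball3 h=2 -> lands@5:R; in-air after throw: [b1@4:L b3@5:R b2@7:R]
Beat 4 (L): throw ball1 h=2 -> lands@6:L; in-air after throw: [b3@5:R b1@6:L b2@7:R]
Beat 5 (R): throw ball3 h=6 -> lands@11:R; in-air after throw: [b1@6:L b2@7:R b3@11:R]
Beat 6 (L): throw ball1 h=2 -> lands@8:L; in-air after throw: [b2@7:R b1@8:L b3@11:R]
Beat 7 (R): throw ball2 h=2 -> lands@9:R; in-air after throw: [b1@8:L b2@9:R b3@11:R]
Beat 8 (L): throw ball1 h=2 -> lands@10:L; in-air after throw: [b2@9:R b1@10:L b3@11:R]
Beat 9 (R): throw ball2 h=6 -> lands@15:R; in-air after throw: [b1@10:L b3@11:R b2@15:R]
Beat 10 (L): throw ball1 h=2 -> lands@12:L; in-air after throw: [b3@11:R b1@12:L b2@15:R]
Beat 11 (R): throw ball3 h=2 -> lands@13:R; in-air after throw: [b1@12:L b3@13:R b2@15:R]
Beat 12 (L): throw ball1 h=2 -> lands@14:L; in-air after throw: [b3@13:R b1@14:L b2@15:R]

Answer: ball3:lands@13:R ball2:lands@15:R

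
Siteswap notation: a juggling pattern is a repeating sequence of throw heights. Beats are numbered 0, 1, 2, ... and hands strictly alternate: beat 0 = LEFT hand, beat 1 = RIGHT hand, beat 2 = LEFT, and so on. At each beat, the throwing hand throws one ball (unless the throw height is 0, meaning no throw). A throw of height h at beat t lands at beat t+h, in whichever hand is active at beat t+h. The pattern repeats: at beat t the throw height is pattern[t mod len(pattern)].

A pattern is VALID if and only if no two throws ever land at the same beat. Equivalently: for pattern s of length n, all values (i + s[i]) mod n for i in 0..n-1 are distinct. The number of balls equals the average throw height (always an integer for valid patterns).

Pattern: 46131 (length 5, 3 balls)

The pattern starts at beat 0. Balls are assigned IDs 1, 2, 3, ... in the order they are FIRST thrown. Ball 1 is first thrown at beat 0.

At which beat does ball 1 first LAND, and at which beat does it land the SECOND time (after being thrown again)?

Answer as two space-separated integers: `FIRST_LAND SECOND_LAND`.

Answer: 4 5

Derivation:
Beat 0 (L): throw ball1 h=4 -> lands@4:L; in-air after throw: [b1@4:L]
Beat 1 (R): throw ball2 h=6 -> lands@7:R; in-air after throw: [b1@4:L b2@7:R]
Beat 2 (L): throw ball3 h=1 -> lands@3:R; in-air after throw: [b3@3:R b1@4:L b2@7:R]
Beat 3 (R): throw ball3 h=3 -> lands@6:L; in-air after throw: [b1@4:L b3@6:L b2@7:R]
Beat 4 (L): throw ball1 h=1 -> lands@5:R; in-air after throw: [b1@5:R b3@6:L b2@7:R]
Beat 5 (R): throw ball1 h=4 -> lands@9:R; in-air after throw: [b3@6:L b2@7:R b1@9:R]
Ball 1: thrown@0 h=4 -> first land @4; rethrown@4 h=1 -> second land @5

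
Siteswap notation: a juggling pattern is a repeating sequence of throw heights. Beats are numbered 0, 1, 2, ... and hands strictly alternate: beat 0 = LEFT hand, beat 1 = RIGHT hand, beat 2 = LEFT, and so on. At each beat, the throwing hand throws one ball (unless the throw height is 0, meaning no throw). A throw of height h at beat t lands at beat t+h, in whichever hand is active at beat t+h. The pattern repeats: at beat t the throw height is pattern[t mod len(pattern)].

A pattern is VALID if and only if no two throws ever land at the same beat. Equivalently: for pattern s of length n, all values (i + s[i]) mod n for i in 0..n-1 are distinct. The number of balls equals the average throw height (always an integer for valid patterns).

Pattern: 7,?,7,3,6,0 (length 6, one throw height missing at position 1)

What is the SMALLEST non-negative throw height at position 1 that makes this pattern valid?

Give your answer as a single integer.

Answer: 1

Derivation:
i=0: (0 + 7) mod 6 = 1
i=1: s[i]=? (unknown)
i=2: (2 + 7) mod 6 = 3
i=3: (3 + 3) mod 6 = 0
i=4: (4 + 6) mod 6 = 4
i=5: (5 + 0) mod 6 = 5
Known residues: [0, 1, 3, 4, 5]; need a permutation of 0..5, so missing residue r = 2
Need (1 + s) mod 6 = 2; smallest s = (2 - 1) mod 6 = 1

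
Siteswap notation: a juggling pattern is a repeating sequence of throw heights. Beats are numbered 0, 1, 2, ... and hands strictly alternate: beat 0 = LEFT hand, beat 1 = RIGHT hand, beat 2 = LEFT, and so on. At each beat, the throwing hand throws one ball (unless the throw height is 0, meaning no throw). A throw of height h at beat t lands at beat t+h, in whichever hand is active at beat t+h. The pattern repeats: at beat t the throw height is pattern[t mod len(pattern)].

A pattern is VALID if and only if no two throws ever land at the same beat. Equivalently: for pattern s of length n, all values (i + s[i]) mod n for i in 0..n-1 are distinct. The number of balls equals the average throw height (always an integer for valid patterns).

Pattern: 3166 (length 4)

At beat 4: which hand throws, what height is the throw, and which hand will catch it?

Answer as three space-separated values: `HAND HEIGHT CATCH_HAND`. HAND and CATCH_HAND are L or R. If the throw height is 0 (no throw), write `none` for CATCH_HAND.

Answer: L 3 R

Derivation:
Beat 4: 4 mod 2 = 0, so hand = L
Throw height = pattern[4 mod 4] = pattern[0] = 3
Lands at beat 4+3=7, 7 mod 2 = 1, so catch hand = R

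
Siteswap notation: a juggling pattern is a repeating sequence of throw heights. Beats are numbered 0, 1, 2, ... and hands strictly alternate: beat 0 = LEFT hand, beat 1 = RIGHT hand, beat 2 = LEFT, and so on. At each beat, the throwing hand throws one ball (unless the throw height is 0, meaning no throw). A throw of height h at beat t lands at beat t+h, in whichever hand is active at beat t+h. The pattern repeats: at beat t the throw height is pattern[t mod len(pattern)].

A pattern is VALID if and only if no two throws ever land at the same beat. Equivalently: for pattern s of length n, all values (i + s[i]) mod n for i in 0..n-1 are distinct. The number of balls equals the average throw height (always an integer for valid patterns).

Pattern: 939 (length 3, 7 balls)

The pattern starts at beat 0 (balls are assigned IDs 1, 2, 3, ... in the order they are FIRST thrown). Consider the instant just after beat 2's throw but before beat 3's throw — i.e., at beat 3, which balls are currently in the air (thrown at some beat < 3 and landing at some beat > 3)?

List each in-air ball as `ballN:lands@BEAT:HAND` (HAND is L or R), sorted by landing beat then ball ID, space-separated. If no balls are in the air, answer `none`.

Beat 0 (L): throw ball1 h=9 -> lands@9:R; in-air after throw: [b1@9:R]
Beat 1 (R): throw ball2 h=3 -> lands@4:L; in-air after throw: [b2@4:L b1@9:R]
Beat 2 (L): throw ball3 h=9 -> lands@11:R; in-air after throw: [b2@4:L b1@9:R b3@11:R]
Beat 3 (R): throw ball4 h=9 -> lands@12:L; in-air after throw: [b2@4:L b1@9:R b3@11:R b4@12:L]

Answer: ball2:lands@4:L ball1:lands@9:R ball3:lands@11:R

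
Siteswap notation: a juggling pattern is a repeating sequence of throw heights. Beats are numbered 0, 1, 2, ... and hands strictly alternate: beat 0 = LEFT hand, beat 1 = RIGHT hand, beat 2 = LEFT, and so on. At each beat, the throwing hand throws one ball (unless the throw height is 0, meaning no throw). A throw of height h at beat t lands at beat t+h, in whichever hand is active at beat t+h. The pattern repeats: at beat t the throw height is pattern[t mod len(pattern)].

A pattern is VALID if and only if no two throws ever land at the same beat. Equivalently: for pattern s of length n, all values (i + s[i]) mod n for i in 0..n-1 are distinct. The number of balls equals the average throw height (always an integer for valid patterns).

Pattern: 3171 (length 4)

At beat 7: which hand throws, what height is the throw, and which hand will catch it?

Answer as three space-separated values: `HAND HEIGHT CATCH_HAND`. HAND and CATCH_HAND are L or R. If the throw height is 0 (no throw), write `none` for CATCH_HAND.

Beat 7: 7 mod 2 = 1, so hand = R
Throw height = pattern[7 mod 4] = pattern[3] = 1
Lands at beat 7+1=8, 8 mod 2 = 0, so catch hand = L

Answer: R 1 L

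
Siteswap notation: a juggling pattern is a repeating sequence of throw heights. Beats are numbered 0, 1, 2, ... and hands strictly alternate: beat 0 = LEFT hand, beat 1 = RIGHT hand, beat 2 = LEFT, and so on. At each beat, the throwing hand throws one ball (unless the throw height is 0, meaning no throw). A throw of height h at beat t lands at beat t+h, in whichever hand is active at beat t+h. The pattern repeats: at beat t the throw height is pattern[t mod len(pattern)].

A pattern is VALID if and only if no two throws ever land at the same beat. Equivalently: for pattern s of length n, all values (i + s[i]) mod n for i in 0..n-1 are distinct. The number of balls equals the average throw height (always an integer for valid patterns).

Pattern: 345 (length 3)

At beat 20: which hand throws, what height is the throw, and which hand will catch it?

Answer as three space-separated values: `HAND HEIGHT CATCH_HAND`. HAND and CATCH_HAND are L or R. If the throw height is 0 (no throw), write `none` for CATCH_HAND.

Answer: L 5 R

Derivation:
Beat 20: 20 mod 2 = 0, so hand = L
Throw height = pattern[20 mod 3] = pattern[2] = 5
Lands at beat 20+5=25, 25 mod 2 = 1, so catch hand = R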